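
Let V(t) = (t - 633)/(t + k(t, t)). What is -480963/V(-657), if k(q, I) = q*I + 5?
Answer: 69097870037/430 ≈ 1.6069e+8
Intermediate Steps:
k(q, I) = 5 + I*q (k(q, I) = I*q + 5 = 5 + I*q)
V(t) = (-633 + t)/(5 + t + t**2) (V(t) = (t - 633)/(t + (5 + t*t)) = (-633 + t)/(t + (5 + t**2)) = (-633 + t)/(5 + t + t**2))
-480963/V(-657) = -480963*(5 - 657 + (-657)**2)/(-633 - 657) = -480963/(-1290/(5 - 657 + 431649)) = -480963/(-1290/430997) = -480963*(-430997/1290) = 69097870037/430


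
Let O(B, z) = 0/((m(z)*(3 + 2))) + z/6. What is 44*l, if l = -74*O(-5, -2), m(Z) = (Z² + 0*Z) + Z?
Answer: 3256/3 ≈ 1085.3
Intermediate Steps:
m(Z) = Z + Z² (m(Z) = (Z² + 0) + Z = Z² + Z = Z + Z²)
O(B, z) = z/6 (O(B, z) = 0/(((z*(1 + z))*(3 + 2))) + z/6 = 0/(((z*(1 + z))*5)) + z*(⅙) = 0/((5*z*(1 + z))) + z/6 = 0*(1/(5*z*(1 + z))) + z/6 = 0 + z/6 = z/6)
l = 74/3 (l = -37*(-2)/3 = -74*(-⅓) = 74/3 ≈ 24.667)
44*l = 44*(74/3) = 3256/3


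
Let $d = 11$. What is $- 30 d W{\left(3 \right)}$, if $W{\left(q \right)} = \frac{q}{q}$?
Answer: $-330$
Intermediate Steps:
$W{\left(q \right)} = 1$
$- 30 d W{\left(3 \right)} = \left(-30\right) 11 \cdot 1 = \left(-330\right) 1 = -330$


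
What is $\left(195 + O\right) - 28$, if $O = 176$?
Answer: $343$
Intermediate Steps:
$\left(195 + O\right) - 28 = \left(195 + 176\right) - 28 = 371 + \left(-50 + 22\right) = 371 - 28 = 343$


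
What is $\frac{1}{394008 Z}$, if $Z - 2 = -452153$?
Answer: $- \frac{1}{178151111208} \approx -5.6132 \cdot 10^{-12}$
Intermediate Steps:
$Z = -452151$ ($Z = 2 - 452153 = -452151$)
$\frac{1}{394008 Z} = \frac{1}{394008 \left(-452151\right)} = \frac{1}{394008} \left(- \frac{1}{452151}\right) = - \frac{1}{178151111208}$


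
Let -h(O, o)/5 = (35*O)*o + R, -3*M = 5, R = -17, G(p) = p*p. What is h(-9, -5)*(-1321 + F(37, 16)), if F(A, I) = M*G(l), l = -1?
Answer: 30910720/3 ≈ 1.0304e+7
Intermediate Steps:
G(p) = p²
M = -5/3 (M = -⅓*5 = -5/3 ≈ -1.6667)
F(A, I) = -5/3 (F(A, I) = -5/3*(-1)² = -5/3*1 = -5/3)
h(O, o) = 85 - 175*O*o (h(O, o) = -5*((35*O)*o - 17) = -5*(35*O*o - 17) = -5*(-17 + 35*O*o) = 85 - 175*O*o)
h(-9, -5)*(-1321 + F(37, 16)) = (85 - 175*(-9)*(-5))*(-1321 - 5/3) = (85 - 7875)*(-3968/3) = -7790*(-3968/3) = 30910720/3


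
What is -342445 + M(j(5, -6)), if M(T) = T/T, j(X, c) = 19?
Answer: -342444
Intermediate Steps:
M(T) = 1
-342445 + M(j(5, -6)) = -342445 + 1 = -342444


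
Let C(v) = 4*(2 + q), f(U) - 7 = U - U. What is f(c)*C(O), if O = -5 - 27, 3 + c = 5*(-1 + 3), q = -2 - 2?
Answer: -56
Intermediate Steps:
q = -4
c = 7 (c = -3 + 5*(-1 + 3) = -3 + 5*2 = -3 + 10 = 7)
f(U) = 7 (f(U) = 7 + (U - U) = 7 + 0 = 7)
O = -32
C(v) = -8 (C(v) = 4*(2 - 4) = 4*(-2) = -8)
f(c)*C(O) = 7*(-8) = -56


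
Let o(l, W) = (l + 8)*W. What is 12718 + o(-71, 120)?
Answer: 5158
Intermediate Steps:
o(l, W) = W*(8 + l) (o(l, W) = (8 + l)*W = W*(8 + l))
12718 + o(-71, 120) = 12718 + 120*(8 - 71) = 12718 + 120*(-63) = 12718 - 7560 = 5158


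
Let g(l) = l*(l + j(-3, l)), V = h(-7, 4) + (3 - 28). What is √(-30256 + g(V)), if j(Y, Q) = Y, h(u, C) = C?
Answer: 2*I*√7438 ≈ 172.49*I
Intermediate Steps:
V = -21 (V = 4 + (3 - 28) = 4 - 25 = -21)
g(l) = l*(-3 + l) (g(l) = l*(l - 3) = l*(-3 + l))
√(-30256 + g(V)) = √(-30256 - 21*(-3 - 21)) = √(-30256 - 21*(-24)) = √(-30256 + 504) = √(-29752) = 2*I*√7438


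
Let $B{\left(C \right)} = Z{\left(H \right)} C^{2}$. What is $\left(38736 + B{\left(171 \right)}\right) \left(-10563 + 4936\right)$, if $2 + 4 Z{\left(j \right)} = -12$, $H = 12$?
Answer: $\frac{715838805}{2} \approx 3.5792 \cdot 10^{8}$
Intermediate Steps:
$Z{\left(j \right)} = - \frac{7}{2}$ ($Z{\left(j \right)} = - \frac{1}{2} + \frac{1}{4} \left(-12\right) = - \frac{1}{2} - 3 = - \frac{7}{2}$)
$B{\left(C \right)} = - \frac{7 C^{2}}{2}$
$\left(38736 + B{\left(171 \right)}\right) \left(-10563 + 4936\right) = \left(38736 - \frac{7 \cdot 171^{2}}{2}\right) \left(-10563 + 4936\right) = \left(38736 - \frac{204687}{2}\right) \left(-5627\right) = \left(- \frac{127215}{2}\right) \left(-5627\right) = \frac{715838805}{2}$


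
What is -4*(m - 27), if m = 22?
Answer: 20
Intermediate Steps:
-4*(m - 27) = -4*(22 - 27) = -4*(-5) = 20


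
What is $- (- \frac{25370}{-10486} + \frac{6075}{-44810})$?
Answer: $- \frac{107312725}{46987766} \approx -2.2838$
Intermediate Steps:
$- (- \frac{25370}{-10486} + \frac{6075}{-44810}) = - (\left(-25370\right) \left(- \frac{1}{10486}\right) + 6075 \left(- \frac{1}{44810}\right)) = - (\frac{12685}{5243} - \frac{1215}{8962}) = \left(-1\right) \frac{107312725}{46987766} = - \frac{107312725}{46987766}$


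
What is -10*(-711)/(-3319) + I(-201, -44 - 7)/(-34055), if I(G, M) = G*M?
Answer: -276154119/113028545 ≈ -2.4432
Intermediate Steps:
-10*(-711)/(-3319) + I(-201, -44 - 7)/(-34055) = -10*(-711)/(-3319) - 201*(-44 - 7)/(-34055) = 7110*(-1/3319) - 201*(-51)*(-1/34055) = -7110/3319 + 10251*(-1/34055) = -7110/3319 - 10251/34055 = -276154119/113028545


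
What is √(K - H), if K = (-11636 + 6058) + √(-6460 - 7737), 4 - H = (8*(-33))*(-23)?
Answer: √(490 + I*√14197) ≈ 22.297 + 2.672*I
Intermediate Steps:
H = -6068 (H = 4 - 8*(-33)*(-23) = 4 - (-264)*(-23) = 4 - 1*6072 = 4 - 6072 = -6068)
K = -5578 + I*√14197 (K = -5578 + √(-14197) = -5578 + I*√14197 ≈ -5578.0 + 119.15*I)
√(K - H) = √((-5578 + I*√14197) - 1*(-6068)) = √((-5578 + I*√14197) + 6068) = √(490 + I*√14197)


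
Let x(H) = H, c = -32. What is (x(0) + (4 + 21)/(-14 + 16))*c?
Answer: -400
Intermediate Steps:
(x(0) + (4 + 21)/(-14 + 16))*c = (0 + (4 + 21)/(-14 + 16))*(-32) = (0 + 25/2)*(-32) = (25/2)*(-32) = -400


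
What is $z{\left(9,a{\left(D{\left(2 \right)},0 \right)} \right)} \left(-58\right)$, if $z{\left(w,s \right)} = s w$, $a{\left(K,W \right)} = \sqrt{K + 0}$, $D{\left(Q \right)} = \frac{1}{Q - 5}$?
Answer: $- 174 i \sqrt{3} \approx - 301.38 i$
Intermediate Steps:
$D{\left(Q \right)} = \frac{1}{-5 + Q}$
$a{\left(K,W \right)} = \sqrt{K}$
$z{\left(9,a{\left(D{\left(2 \right)},0 \right)} \right)} \left(-58\right) = \sqrt{\frac{1}{-5 + 2}} \cdot 9 \left(-58\right) = \sqrt{\frac{1}{-3}} \cdot 9 \left(-58\right) = \sqrt{- \frac{1}{3}} \cdot 9 \left(-58\right) = \frac{i \sqrt{3}}{3} \cdot 9 \left(-58\right) = 3 i \sqrt{3} \left(-58\right) = - 174 i \sqrt{3}$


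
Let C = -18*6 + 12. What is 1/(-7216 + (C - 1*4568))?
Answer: -1/11880 ≈ -8.4175e-5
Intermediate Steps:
C = -96 (C = -108 + 12 = -96)
1/(-7216 + (C - 1*4568)) = 1/(-7216 + (-96 - 1*4568)) = 1/(-7216 + (-96 - 4568)) = 1/(-7216 - 4664) = 1/(-11880) = -1/11880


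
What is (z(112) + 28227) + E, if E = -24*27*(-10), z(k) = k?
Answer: 34819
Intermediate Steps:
E = 6480 (E = -648*(-10) = 6480)
(z(112) + 28227) + E = (112 + 28227) + 6480 = 28339 + 6480 = 34819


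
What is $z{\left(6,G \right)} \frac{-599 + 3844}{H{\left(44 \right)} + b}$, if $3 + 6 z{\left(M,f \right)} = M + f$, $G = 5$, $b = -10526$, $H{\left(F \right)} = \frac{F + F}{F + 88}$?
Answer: $- \frac{3245}{7894} \approx -0.41107$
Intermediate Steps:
$H{\left(F \right)} = \frac{2 F}{88 + F}$
$z{\left(M,f \right)} = - \frac{1}{2} + \frac{M}{6} + \frac{f}{6}$ ($z{\left(M,f \right)} = - \frac{1}{2} + \frac{M + f}{6} = - \frac{1}{2} + \left(\frac{M}{6} + \frac{f}{6}\right) = - \frac{1}{2} + \frac{M}{6} + \frac{f}{6}$)
$z{\left(6,G \right)} \frac{-599 + 3844}{H{\left(44 \right)} + b} = \left(- \frac{1}{2} + \frac{1}{6} \cdot 6 + \frac{1}{6} \cdot 5\right) \frac{-599 + 3844}{2 \cdot 44 \frac{1}{88 + 44} - 10526} = \left(- \frac{1}{2} + 1 + \frac{5}{6}\right) \frac{3245}{2 \cdot 44 \cdot \frac{1}{132} - 10526} = \frac{4 \frac{3245}{2 \cdot 44 \cdot \frac{1}{132} - 10526}}{3} = \frac{4 \frac{3245}{\frac{2}{3} - 10526}}{3} = \frac{4 \frac{3245}{- \frac{31576}{3}}}{3} = \frac{4 \cdot 3245 \left(- \frac{3}{31576}\right)}{3} = \frac{4}{3} \left(- \frac{9735}{31576}\right) = - \frac{3245}{7894}$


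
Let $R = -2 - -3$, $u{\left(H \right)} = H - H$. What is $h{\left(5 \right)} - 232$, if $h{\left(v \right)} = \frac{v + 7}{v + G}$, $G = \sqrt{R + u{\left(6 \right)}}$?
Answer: $-230$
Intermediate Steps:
$u{\left(H \right)} = 0$
$R = 1$ ($R = -2 + 3 = 1$)
$G = 1$ ($G = \sqrt{1 + 0} = \sqrt{1} = 1$)
$h{\left(v \right)} = \frac{7 + v}{1 + v}$ ($h{\left(v \right)} = \frac{v + 7}{v + 1} = \frac{7 + v}{1 + v}$)
$h{\left(5 \right)} - 232 = \frac{7 + 5}{1 + 5} - 232 = \frac{1}{6} \cdot 12 - 232 = 2 - 232 = -230$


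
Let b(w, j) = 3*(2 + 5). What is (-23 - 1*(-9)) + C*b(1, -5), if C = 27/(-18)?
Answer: -91/2 ≈ -45.500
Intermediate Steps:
b(w, j) = 21 (b(w, j) = 3*7 = 21)
C = -3/2 (C = 27*(-1/18) = -3/2 ≈ -1.5000)
(-23 - 1*(-9)) + C*b(1, -5) = (-23 - 1*(-9)) - 3/2*21 = (-23 + 9) - 63/2 = -14 - 63/2 = -91/2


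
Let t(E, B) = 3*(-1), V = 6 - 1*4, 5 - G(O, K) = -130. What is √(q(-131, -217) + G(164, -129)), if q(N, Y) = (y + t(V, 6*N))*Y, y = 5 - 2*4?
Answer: √1437 ≈ 37.908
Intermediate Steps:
G(O, K) = 135 (G(O, K) = 5 - 1*(-130) = 5 + 130 = 135)
y = -3 (y = 5 - 8 = -3)
V = 2 (V = 6 - 4 = 2)
t(E, B) = -3
q(N, Y) = -6*Y (q(N, Y) = (-3 - 3)*Y = -6*Y)
√(q(-131, -217) + G(164, -129)) = √(-6*(-217) + 135) = √(1302 + 135) = √1437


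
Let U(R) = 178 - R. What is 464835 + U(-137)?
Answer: 465150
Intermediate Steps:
464835 + U(-137) = 464835 + (178 - 1*(-137)) = 464835 + (178 + 137) = 464835 + 315 = 465150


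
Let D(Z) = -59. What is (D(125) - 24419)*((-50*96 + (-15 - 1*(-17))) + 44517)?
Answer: -972241682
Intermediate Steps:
(D(125) - 24419)*((-50*96 + (-15 - 1*(-17))) + 44517) = (-59 - 24419)*((-50*96 + (-15 - 1*(-17))) + 44517) = -24478*((-4800 + (-15 + 17)) + 44517) = -24478*((-4800 + 2) + 44517) = -24478*(-4798 + 44517) = -24478*39719 = -972241682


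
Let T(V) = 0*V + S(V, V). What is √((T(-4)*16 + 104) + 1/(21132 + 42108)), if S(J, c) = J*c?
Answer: √359936799810/31620 ≈ 18.974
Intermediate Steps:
T(V) = V² (T(V) = 0*V + V*V = 0 + V² = V²)
√((T(-4)*16 + 104) + 1/(21132 + 42108)) = √(((-4)²*16 + 104) + 1/(21132 + 42108)) = √((16*16 + 104) + 1/63240) = √((256 + 104) + 1/63240) = √(360 + 1/63240) = √(22766401/63240) = √359936799810/31620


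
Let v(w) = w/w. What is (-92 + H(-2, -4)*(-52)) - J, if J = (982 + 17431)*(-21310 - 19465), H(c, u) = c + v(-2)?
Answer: 750790035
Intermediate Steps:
v(w) = 1
H(c, u) = 1 + c (H(c, u) = c + 1 = 1 + c)
J = -750790075 (J = 18413*(-40775) = -750790075)
(-92 + H(-2, -4)*(-52)) - J = (-92 + (1 - 2)*(-52)) - 1*(-750790075) = (-92 - 1*(-52)) + 750790075 = (-92 + 52) + 750790075 = -40 + 750790075 = 750790035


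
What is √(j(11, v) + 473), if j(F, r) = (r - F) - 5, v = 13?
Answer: √470 ≈ 21.679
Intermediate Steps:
j(F, r) = -5 + r - F
√(j(11, v) + 473) = √((-5 + 13 - 1*11) + 473) = √((-5 + 13 - 11) + 473) = √(-3 + 473) = √470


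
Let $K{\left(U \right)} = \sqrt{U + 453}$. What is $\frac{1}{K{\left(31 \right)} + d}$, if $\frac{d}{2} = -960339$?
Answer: $- \frac{1}{1920656} \approx -5.2066 \cdot 10^{-7}$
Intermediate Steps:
$d = -1920678$ ($d = 2 \left(-960339\right) = -1920678$)
$K{\left(U \right)} = \sqrt{453 + U}$
$\frac{1}{K{\left(31 \right)} + d} = \frac{1}{\sqrt{453 + 31} - 1920678} = \frac{1}{\sqrt{484} - 1920678} = \frac{1}{22 - 1920678} = \frac{1}{-1920656} = - \frac{1}{1920656}$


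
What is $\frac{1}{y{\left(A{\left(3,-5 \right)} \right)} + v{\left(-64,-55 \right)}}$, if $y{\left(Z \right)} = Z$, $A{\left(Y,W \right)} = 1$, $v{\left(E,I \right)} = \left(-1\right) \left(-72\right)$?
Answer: $\frac{1}{73} \approx 0.013699$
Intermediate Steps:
$v{\left(E,I \right)} = 72$
$\frac{1}{y{\left(A{\left(3,-5 \right)} \right)} + v{\left(-64,-55 \right)}} = \frac{1}{1 + 72} = \frac{1}{73}$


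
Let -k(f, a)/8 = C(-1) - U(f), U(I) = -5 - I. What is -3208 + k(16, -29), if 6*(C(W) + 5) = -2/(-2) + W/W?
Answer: -10016/3 ≈ -3338.7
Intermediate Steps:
C(W) = -14/3 (C(W) = -5 + (-2/(-2) + W/W)/6 = -5 + (-2*(-1/2) + 1)/6 = -5 + (1 + 1)/6 = -5 + (1/6)*2 = -5 + 1/3 = -14/3)
k(f, a) = -8/3 - 8*f (k(f, a) = -8*(-14/3 - (-5 - f)) = -8*(-14/3 + (5 + f)) = -8*(1/3 + f) = -8/3 - 8*f)
-3208 + k(16, -29) = -3208 + (-8/3 - 8*16) = -3208 + (-8/3 - 128) = -3208 - 392/3 = -10016/3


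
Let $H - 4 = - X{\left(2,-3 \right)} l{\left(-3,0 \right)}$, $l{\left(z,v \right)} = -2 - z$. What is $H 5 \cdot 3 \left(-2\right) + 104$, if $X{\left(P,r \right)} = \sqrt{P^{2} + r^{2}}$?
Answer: $-16 + 30 \sqrt{13} \approx 92.167$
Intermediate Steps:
$H = 4 - \sqrt{13}$ ($H = 4 + - \sqrt{2^{2} + \left(-3\right)^{2}} \left(-2 - -3\right) = 4 + - \sqrt{4 + 9} \left(-2 + 3\right) = 4 + - \sqrt{13} \cdot 1 = 4 - \sqrt{13} \approx 0.39445$)
$H 5 \cdot 3 \left(-2\right) + 104 = \left(4 - \sqrt{13}\right) 5 \cdot 3 \left(-2\right) + 104 = \left(4 - \sqrt{13}\right) 15 \left(-2\right) + 104 = \left(4 - \sqrt{13}\right) \left(-30\right) + 104 = \left(-120 + 30 \sqrt{13}\right) + 104 = -16 + 30 \sqrt{13}$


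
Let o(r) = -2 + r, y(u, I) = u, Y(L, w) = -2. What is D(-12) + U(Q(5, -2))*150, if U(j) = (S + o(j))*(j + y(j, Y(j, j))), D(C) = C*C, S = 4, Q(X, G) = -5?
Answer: 4644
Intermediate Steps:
D(C) = C²
U(j) = 2*j*(2 + j) (U(j) = (4 + (-2 + j))*(j + j) = (2 + j)*(2*j) = 2*j*(2 + j))
D(-12) + U(Q(5, -2))*150 = (-12)² + (2*(-5)*(2 - 5))*150 = 144 + (2*(-5)*(-3))*150 = 144 + 30*150 = 144 + 4500 = 4644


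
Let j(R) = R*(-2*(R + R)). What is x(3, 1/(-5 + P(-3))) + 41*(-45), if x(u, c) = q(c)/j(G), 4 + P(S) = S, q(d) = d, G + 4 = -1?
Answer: -2213999/1200 ≈ -1845.0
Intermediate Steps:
G = -5 (G = -4 - 1 = -5)
P(S) = -4 + S
j(R) = -4*R² (j(R) = R*(-4*R) = -4*R²)
x(u, c) = -c/100 (x(u, c) = c/((-4*(-5)²)) = c/((-4*25)) = c/(-100) = c*(-1/100) = -c/100)
x(3, 1/(-5 + P(-3))) + 41*(-45) = -1/(100*(-5 + (-4 - 3))) + 41*(-45) = -1/(100*(-5 - 7)) - 1845 = -1/100/(-12) - 1845 = -1/100*(-1/12) - 1845 = 1/1200 - 1845 = -2213999/1200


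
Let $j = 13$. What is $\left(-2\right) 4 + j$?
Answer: $5$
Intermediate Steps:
$\left(-2\right) 4 + j = \left(-2\right) 4 + 13 = -8 + 13 = 5$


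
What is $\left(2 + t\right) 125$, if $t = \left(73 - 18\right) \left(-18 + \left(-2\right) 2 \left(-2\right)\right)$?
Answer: $-68500$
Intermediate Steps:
$t = -550$ ($t = 55 \left(-18 - -8\right) = 55 \left(-18 + 8\right) = 55 \left(-10\right) = -550$)
$\left(2 + t\right) 125 = \left(2 - 550\right) 125 = \left(-548\right) 125 = -68500$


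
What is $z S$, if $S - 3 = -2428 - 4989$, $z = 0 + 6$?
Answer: $-44484$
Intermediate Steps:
$z = 6$
$S = -7414$ ($S = 3 - 7417 = -7414$)
$z S = 6 \left(-7414\right) = -44484$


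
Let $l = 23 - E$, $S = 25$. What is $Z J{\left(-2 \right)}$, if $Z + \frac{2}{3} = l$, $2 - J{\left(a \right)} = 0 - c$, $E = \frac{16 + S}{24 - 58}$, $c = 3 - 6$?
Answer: $- \frac{2401}{102} \approx -23.539$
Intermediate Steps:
$c = -3$ ($c = 3 - 6 = -3$)
$E = - \frac{41}{34}$ ($E = \frac{16 + 25}{24 - 58} = \frac{41}{-34} = 41 \left(- \frac{1}{34}\right) = - \frac{41}{34} \approx -1.2059$)
$J{\left(a \right)} = -1$ ($J{\left(a \right)} = 2 - \left(0 - -3\right) = 2 - \left(0 + 3\right) = 2 - 3 = -1$)
$l = \frac{823}{34}$ ($l = 23 - - \frac{41}{34} = 23 + \frac{41}{34} = \frac{823}{34} \approx 24.206$)
$Z = \frac{2401}{102}$ ($Z = - \frac{2}{3} + \frac{823}{34} = \frac{2401}{102} \approx 23.539$)
$Z J{\left(-2 \right)} = \frac{2401}{102} \left(-1\right) = - \frac{2401}{102}$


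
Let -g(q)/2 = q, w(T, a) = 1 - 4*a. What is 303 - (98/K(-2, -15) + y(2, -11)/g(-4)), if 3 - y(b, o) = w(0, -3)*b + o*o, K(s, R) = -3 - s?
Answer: 419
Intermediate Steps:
g(q) = -2*q
y(b, o) = 3 - o² - 13*b (y(b, o) = 3 - ((1 - 4*(-3))*b + o*o) = 3 - ((1 + 12)*b + o²) = 3 - (13*b + o²) = 3 - (o² + 13*b) = 3 + (-o² - 13*b) = 3 - o² - 13*b)
303 - (98/K(-2, -15) + y(2, -11)/g(-4)) = 303 - (98/(-3 - 1*(-2)) + (3 - 1*(-11)² - 13*2)/((-2*(-4)))) = 303 - (98/(-3 + 2) + (3 - 1*121 - 26)/8) = 303 - (98/(-1) + (3 - 121 - 26)*(⅛)) = 303 - (98*(-1) - 144*⅛) = 303 - (-98 - 18) = 303 - 1*(-116) = 303 + 116 = 419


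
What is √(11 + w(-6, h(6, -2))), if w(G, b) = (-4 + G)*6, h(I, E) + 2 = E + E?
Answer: 7*I ≈ 7.0*I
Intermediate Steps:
h(I, E) = -2 + 2*E (h(I, E) = -2 + (E + E) = -2 + 2*E)
w(G, b) = -24 + 6*G
√(11 + w(-6, h(6, -2))) = √(11 + (-24 + 6*(-6))) = √(11 + (-24 - 36)) = √(11 - 60) = √(-49) = 7*I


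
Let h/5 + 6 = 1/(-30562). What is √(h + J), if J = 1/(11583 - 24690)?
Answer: I*√4813875668076327678/400576134 ≈ 5.4772*I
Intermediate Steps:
h = -916865/30562 (h = -30 + 5/(-30562) = -30 + 5*(-1/30562) = -30 - 5/30562 = -916865/30562 ≈ -30.000)
J = -1/13107 (J = 1/(-13107) = -1/13107 ≈ -7.6295e-5)
√(h + J) = √(-916865/30562 - 1/13107) = √(-12017380117/400576134) = I*√4813875668076327678/400576134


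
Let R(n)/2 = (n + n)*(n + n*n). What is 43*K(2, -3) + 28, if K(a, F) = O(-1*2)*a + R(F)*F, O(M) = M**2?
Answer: 9660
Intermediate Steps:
R(n) = 4*n*(n + n**2) (R(n) = 2*((n + n)*(n + n*n)) = 2*((2*n)*(n + n**2)) = 2*(2*n*(n + n**2)) = 4*n*(n + n**2))
K(a, F) = 4*a + 4*F**3*(1 + F) (K(a, F) = (-1*2)**2*a + (4*F**2*(1 + F))*F = (-2)**2*a + 4*F**3*(1 + F) = 4*a + 4*F**3*(1 + F))
43*K(2, -3) + 28 = 43*(4*2 + 4*(-3)**3*(1 - 3)) + 28 = 43*(8 + 4*(-27)*(-2)) + 28 = 43*(8 + 216) + 28 = 43*224 + 28 = 9632 + 28 = 9660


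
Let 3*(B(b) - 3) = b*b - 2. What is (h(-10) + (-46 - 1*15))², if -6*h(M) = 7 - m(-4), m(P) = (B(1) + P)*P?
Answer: 1216609/324 ≈ 3755.0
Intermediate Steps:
B(b) = 7/3 + b²/3 (B(b) = 3 + (b*b - 2)/3 = 3 + (b² - 2)/3 = 3 + (-2 + b²)/3 = 3 + (-⅔ + b²/3) = 7/3 + b²/3)
m(P) = P*(8/3 + P) (m(P) = ((7/3 + (⅓)*1²) + P)*P = ((7/3 + (⅓)*1) + P)*P = ((7/3 + ⅓) + P)*P = (8/3 + P)*P = P*(8/3 + P))
h(M) = -5/18 (h(M) = -(7 - (-4)*(8 + 3*(-4))/3)/6 = -(7 - (-4)*(8 - 12)/3)/6 = -(7 - (-4)*(-4)/3)/6 = -(7 - 1*16/3)/6 = -(7 - 16/3)/6 = -⅙*5/3 = -5/18)
(h(-10) + (-46 - 1*15))² = (-5/18 + (-46 - 1*15))² = (-5/18 + (-46 - 15))² = (-5/18 - 61)² = (-1103/18)² = 1216609/324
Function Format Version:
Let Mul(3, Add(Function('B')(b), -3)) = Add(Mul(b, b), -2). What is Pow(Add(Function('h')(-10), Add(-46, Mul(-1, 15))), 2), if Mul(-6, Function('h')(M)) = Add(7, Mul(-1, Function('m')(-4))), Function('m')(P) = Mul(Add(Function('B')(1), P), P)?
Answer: Rational(1216609, 324) ≈ 3755.0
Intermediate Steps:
Function('B')(b) = Add(Rational(7, 3), Mul(Rational(1, 3), Pow(b, 2))) (Function('B')(b) = Add(3, Mul(Rational(1, 3), Add(Mul(b, b), -2))) = Add(3, Mul(Rational(1, 3), Add(Pow(b, 2), -2))) = Add(3, Mul(Rational(1, 3), Add(-2, Pow(b, 2)))) = Add(3, Add(Rational(-2, 3), Mul(Rational(1, 3), Pow(b, 2)))) = Add(Rational(7, 3), Mul(Rational(1, 3), Pow(b, 2))))
Function('m')(P) = Mul(P, Add(Rational(8, 3), P)) (Function('m')(P) = Mul(Add(Add(Rational(7, 3), Mul(Rational(1, 3), Pow(1, 2))), P), P) = Mul(Add(Add(Rational(7, 3), Mul(Rational(1, 3), 1)), P), P) = Mul(Add(Add(Rational(7, 3), Rational(1, 3)), P), P) = Mul(Add(Rational(8, 3), P), P) = Mul(P, Add(Rational(8, 3), P)))
Function('h')(M) = Rational(-5, 18) (Function('h')(M) = Mul(Rational(-1, 6), Add(7, Mul(-1, Mul(Rational(1, 3), -4, Add(8, Mul(3, -4)))))) = Mul(Rational(-1, 6), Add(7, Mul(-1, Mul(Rational(1, 3), -4, Add(8, -12))))) = Mul(Rational(-1, 6), Add(7, Mul(-1, Mul(Rational(1, 3), -4, -4)))) = Mul(Rational(-1, 6), Add(7, Mul(-1, Rational(16, 3)))) = Mul(Rational(-1, 6), Add(7, Rational(-16, 3))) = Mul(Rational(-1, 6), Rational(5, 3)) = Rational(-5, 18))
Pow(Add(Function('h')(-10), Add(-46, Mul(-1, 15))), 2) = Pow(Add(Rational(-5, 18), Add(-46, Mul(-1, 15))), 2) = Pow(Add(Rational(-5, 18), Add(-46, -15)), 2) = Pow(Add(Rational(-5, 18), -61), 2) = Pow(Rational(-1103, 18), 2) = Rational(1216609, 324)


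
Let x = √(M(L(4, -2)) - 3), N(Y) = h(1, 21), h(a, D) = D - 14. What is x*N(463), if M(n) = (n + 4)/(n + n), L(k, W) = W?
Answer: 7*I*√14/2 ≈ 13.096*I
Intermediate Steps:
h(a, D) = -14 + D
N(Y) = 7 (N(Y) = -14 + 21 = 7)
M(n) = (4 + n)/(2*n) (M(n) = (4 + n)/((2*n)) = (4 + n)*(1/(2*n)) = (4 + n)/(2*n))
x = I*√14/2 (x = √((½)*(4 - 2)/(-2) - 3) = √((½)*(-½)*2 - 3) = √(-½ - 3) = √(-7/2) = I*√14/2 ≈ 1.8708*I)
x*N(463) = (I*√14/2)*7 = 7*I*√14/2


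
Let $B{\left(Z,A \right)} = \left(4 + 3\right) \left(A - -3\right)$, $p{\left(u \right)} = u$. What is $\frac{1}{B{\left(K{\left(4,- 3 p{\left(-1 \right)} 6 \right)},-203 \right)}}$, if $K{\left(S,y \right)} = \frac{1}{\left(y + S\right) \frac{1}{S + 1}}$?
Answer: $- \frac{1}{1400} \approx -0.00071429$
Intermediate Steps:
$K{\left(S,y \right)} = \frac{1 + S}{S + y}$ ($K{\left(S,y \right)} = \frac{1}{\left(S + y\right) \frac{1}{1 + S}} = \frac{1}{\frac{1}{1 + S} \left(S + y\right)} = \frac{1 + S}{S + y}$)
$B{\left(Z,A \right)} = 21 + 7 A$ ($B{\left(Z,A \right)} = 7 \left(A + 3\right) = 7 \left(3 + A\right) = 21 + 7 A$)
$\frac{1}{B{\left(K{\left(4,- 3 p{\left(-1 \right)} 6 \right)},-203 \right)}} = \frac{1}{21 + 7 \left(-203\right)} = \frac{1}{21 - 1421} = \frac{1}{-1400} = - \frac{1}{1400}$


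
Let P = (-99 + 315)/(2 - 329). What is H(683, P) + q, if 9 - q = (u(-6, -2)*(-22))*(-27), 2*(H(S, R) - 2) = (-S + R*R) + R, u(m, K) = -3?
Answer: 34487879/23762 ≈ 1451.4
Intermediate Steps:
P = -72/109 (P = 216/(-327) = 216*(-1/327) = -72/109 ≈ -0.66055)
H(S, R) = 2 + R/2 + R**2/2 - S/2 (H(S, R) = 2 + ((-S + R*R) + R)/2 = 2 + ((-S + R**2) + R)/2 = 2 + ((R**2 - S) + R)/2 = 2 + (R + R**2 - S)/2 = 2 + (R/2 + R**2/2 - S/2) = 2 + R/2 + R**2/2 - S/2)
q = 1791 (q = 9 - (-3*(-22))*(-27) = 9 - 66*(-27) = 9 - 1*(-1782) = 9 + 1782 = 1791)
H(683, P) + q = (2 + (1/2)*(-72/109) + (-72/109)**2/2 - 1/2*683) + 1791 = (2 - 36/109 + (1/2)*(5184/11881) - 683/2) + 1791 = (2 - 36/109 + 2592/11881 - 683/2) + 1791 = -8069863/23762 + 1791 = 34487879/23762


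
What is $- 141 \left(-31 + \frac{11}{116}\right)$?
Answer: $\frac{505485}{116} \approx 4357.6$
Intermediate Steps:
$- 141 \left(-31 + \frac{11}{116}\right) = \left(-141\right) \left(- \frac{3585}{116}\right) = \frac{505485}{116}$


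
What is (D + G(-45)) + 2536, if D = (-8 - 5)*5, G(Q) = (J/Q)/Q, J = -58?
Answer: 5003717/2025 ≈ 2471.0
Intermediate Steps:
G(Q) = -58/Q² (G(Q) = (-58/Q)/Q = -58/Q²)
D = -65 (D = -13*5 = -65)
(D + G(-45)) + 2536 = (-65 - 58/(-45)²) + 2536 = (-65 - 58*1/2025) + 2536 = (-65 - 58/2025) + 2536 = -131683/2025 + 2536 = 5003717/2025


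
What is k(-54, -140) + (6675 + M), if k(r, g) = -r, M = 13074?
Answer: 19803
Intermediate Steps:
k(-54, -140) + (6675 + M) = -1*(-54) + (6675 + 13074) = 54 + 19749 = 19803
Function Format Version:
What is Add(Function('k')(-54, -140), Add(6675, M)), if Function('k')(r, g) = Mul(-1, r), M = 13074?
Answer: 19803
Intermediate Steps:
Add(Function('k')(-54, -140), Add(6675, M)) = Add(Mul(-1, -54), Add(6675, 13074)) = Add(54, 19749) = 19803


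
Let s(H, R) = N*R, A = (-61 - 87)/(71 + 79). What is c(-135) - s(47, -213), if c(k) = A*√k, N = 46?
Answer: 9798 - 74*I*√15/25 ≈ 9798.0 - 11.464*I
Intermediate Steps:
A = -74/75 (A = -148/150 = -148*1/150 = -74/75 ≈ -0.98667)
s(H, R) = 46*R
c(k) = -74*√k/75
c(-135) - s(47, -213) = -74*I*√15/25 - 46*(-213) = -74*I*√15/25 - 1*(-9798) = -74*I*√15/25 + 9798 = 9798 - 74*I*√15/25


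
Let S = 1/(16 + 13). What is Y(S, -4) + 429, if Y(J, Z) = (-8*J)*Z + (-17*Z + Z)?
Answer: 14329/29 ≈ 494.10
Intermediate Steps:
S = 1/29 ≈ 0.034483
Y(J, Z) = -16*Z - 8*J*Z (Y(J, Z) = -8*J*Z - 16*Z = -16*Z - 8*J*Z)
Y(S, -4) + 429 = -8*(-4)*(2 + 1/29) + 429 = -8*(-4)*59/29 + 429 = 1888/29 + 429 = 14329/29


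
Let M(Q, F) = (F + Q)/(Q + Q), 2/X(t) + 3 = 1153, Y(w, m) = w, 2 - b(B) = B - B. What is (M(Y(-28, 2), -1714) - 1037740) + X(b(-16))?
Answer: -16707113147/16100 ≈ -1.0377e+6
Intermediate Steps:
b(B) = 2 (b(B) = 2 - (B - B) = 2 - 1*0 = 2 + 0 = 2)
X(t) = 1/575 (X(t) = 2/(-3 + 1153) = 2/1150 = 2*(1/1150) = 1/575)
M(Q, F) = (F + Q)/(2*Q) (M(Q, F) = (F + Q)/((2*Q)) = (F + Q)*(1/(2*Q)) = (F + Q)/(2*Q))
(M(Y(-28, 2), -1714) - 1037740) + X(b(-16)) = ((½)*(-1714 - 28)/(-28) - 1037740) + 1/575 = ((½)*(-1/28)*(-1742) - 1037740) + 1/575 = (871/28 - 1037740) + 1/575 = -29055849/28 + 1/575 = -16707113147/16100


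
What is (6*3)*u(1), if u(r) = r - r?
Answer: 0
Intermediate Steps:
u(r) = 0
(6*3)*u(1) = (6*3)*0 = 18*0 = 0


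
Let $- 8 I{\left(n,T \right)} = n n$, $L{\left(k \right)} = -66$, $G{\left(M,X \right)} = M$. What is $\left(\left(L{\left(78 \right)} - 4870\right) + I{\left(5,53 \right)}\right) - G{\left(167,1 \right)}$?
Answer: $- \frac{40849}{8} \approx -5106.1$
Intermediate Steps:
$I{\left(n,T \right)} = - \frac{n^{2}}{8}$ ($I{\left(n,T \right)} = - \frac{n n}{8} = - \frac{n^{2}}{8}$)
$\left(\left(L{\left(78 \right)} - 4870\right) + I{\left(5,53 \right)}\right) - G{\left(167,1 \right)} = \left(\left(-66 - 4870\right) - \frac{5^{2}}{8}\right) - 167 = \left(-4936 - \frac{25}{8}\right) - 167 = - \frac{39513}{8} - 167 = - \frac{40849}{8}$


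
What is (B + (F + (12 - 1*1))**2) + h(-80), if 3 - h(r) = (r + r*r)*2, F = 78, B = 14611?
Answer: 9895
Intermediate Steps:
h(r) = 3 - 2*r - 2*r**2 (h(r) = 3 - (r + r*r)*2 = 3 - (r + r**2)*2 = 3 - (2*r + 2*r**2) = 3 + (-2*r - 2*r**2) = 3 - 2*r - 2*r**2)
(B + (F + (12 - 1*1))**2) + h(-80) = (14611 + (78 + (12 - 1*1))**2) + (3 - 2*(-80) - 2*(-80)**2) = (14611 + (78 + (12 - 1))**2) + (3 + 160 - 2*6400) = (14611 + (78 + 11)**2) + (3 + 160 - 12800) = (14611 + 89**2) - 12637 = (14611 + 7921) - 12637 = 22532 - 12637 = 9895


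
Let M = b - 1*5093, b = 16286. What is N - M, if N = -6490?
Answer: -17683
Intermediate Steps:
M = 11193 (M = 16286 - 1*5093 = 16286 - 5093 = 11193)
N - M = -6490 - 1*11193 = -6490 - 11193 = -17683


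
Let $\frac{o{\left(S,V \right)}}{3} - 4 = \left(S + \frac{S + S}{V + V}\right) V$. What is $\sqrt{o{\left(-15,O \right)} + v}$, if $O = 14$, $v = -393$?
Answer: $4 i \sqrt{66} \approx 32.496 i$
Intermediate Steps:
$o{\left(S,V \right)} = 12 + 3 V \left(S + \frac{S}{V}\right)$ ($o{\left(S,V \right)} = 12 + 3 \left(S + \frac{S + S}{V + V}\right) V = 12 + 3 \left(S + \frac{2 S}{2 V}\right) V = 12 + 3 \left(S + 2 S \frac{1}{2 V}\right) V = 12 + 3 \left(S + \frac{S}{V}\right) V = 12 + 3 V \left(S + \frac{S}{V}\right)$)
$\sqrt{o{\left(-15,O \right)} + v} = \sqrt{\left(12 + 3 \left(-15\right) + 3 \left(-15\right) 14\right) - 393} = \sqrt{\left(12 - 45 - 630\right) - 393} = \sqrt{-663 - 393} = \sqrt{-1056} = 4 i \sqrt{66}$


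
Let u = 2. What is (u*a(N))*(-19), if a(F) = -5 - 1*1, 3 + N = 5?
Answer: 228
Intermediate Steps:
N = 2 (N = -3 + 5 = 2)
a(F) = -6 (a(F) = -5 - 1 = -6)
(u*a(N))*(-19) = (2*(-6))*(-19) = -12*(-19) = 228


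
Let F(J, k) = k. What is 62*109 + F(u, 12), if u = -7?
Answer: 6770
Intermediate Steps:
62*109 + F(u, 12) = 62*109 + 12 = 6758 + 12 = 6770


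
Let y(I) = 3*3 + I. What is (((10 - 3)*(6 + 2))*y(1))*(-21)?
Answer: -11760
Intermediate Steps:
y(I) = 9 + I
(((10 - 3)*(6 + 2))*y(1))*(-21) = (((10 - 3)*(6 + 2))*(9 + 1))*(-21) = ((7*8)*10)*(-21) = (56*10)*(-21) = 560*(-21) = -11760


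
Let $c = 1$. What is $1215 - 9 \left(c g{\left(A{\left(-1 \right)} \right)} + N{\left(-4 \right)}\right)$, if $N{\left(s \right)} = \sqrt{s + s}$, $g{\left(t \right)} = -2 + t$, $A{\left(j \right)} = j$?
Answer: $1242 - 18 i \sqrt{2} \approx 1242.0 - 25.456 i$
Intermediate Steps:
$N{\left(s \right)} = \sqrt{2} \sqrt{s}$ ($N{\left(s \right)} = \sqrt{2 s} = \sqrt{2} \sqrt{s}$)
$1215 - 9 \left(c g{\left(A{\left(-1 \right)} \right)} + N{\left(-4 \right)}\right) = 1215 - 9 \left(1 \left(-2 - 1\right) + \sqrt{2} \sqrt{-4}\right) = 1215 - 9 \left(1 \left(-3\right) + \sqrt{2} \cdot 2 i\right) = 1215 - 9 \left(-3 + 2 i \sqrt{2}\right) = 1215 + \left(27 - 18 i \sqrt{2}\right) = 1242 - 18 i \sqrt{2}$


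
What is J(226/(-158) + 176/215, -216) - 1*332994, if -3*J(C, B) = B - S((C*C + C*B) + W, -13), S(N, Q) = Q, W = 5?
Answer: -998779/3 ≈ -3.3293e+5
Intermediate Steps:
J(C, B) = -13/3 - B/3 (J(C, B) = -(B - 1*(-13))/3 = -(B + 13)/3 = -(13 + B)/3 = -13/3 - B/3)
J(226/(-158) + 176/215, -216) - 1*332994 = (-13/3 - 1/3*(-216)) - 1*332994 = (-13/3 + 72) - 332994 = 203/3 - 332994 = -998779/3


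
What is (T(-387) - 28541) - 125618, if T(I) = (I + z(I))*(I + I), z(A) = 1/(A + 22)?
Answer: 53064109/365 ≈ 1.4538e+5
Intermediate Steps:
z(A) = 1/(22 + A)
T(I) = 2*I*(I + 1/(22 + I)) (T(I) = (I + 1/(22 + I))*(I + I) = (I + 1/(22 + I))*(2*I) = 2*I*(I + 1/(22 + I)))
(T(-387) - 28541) - 125618 = (2*(-387)*(1 - 387*(22 - 387))/(22 - 387) - 28541) - 125618 = (2*(-387)*(1 - 387*(-365))/(-365) - 28541) - 125618 = (2*(-387)*(-1/365)*(1 + 141255) - 28541) - 125618 = (2*(-387)*(-1/365)*141256 - 28541) - 125618 = (109332144/365 - 28541) - 125618 = 98914679/365 - 125618 = 53064109/365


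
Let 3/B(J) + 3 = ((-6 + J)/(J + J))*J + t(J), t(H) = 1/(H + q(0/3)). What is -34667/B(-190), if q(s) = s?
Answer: 221764799/190 ≈ 1.1672e+6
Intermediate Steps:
t(H) = 1/H (t(H) = 1/(H + 0/3) = 1/(H + 0*(⅓)) = 1/(H + 0) = 1/H)
B(J) = 3/(-6 + 1/J + J/2) (B(J) = 3/(-3 + (((-6 + J)/(J + J))*J + 1/J)) = 3/(-3 + (((-6 + J)/((2*J)))*J + 1/J)) = 3/(-3 + (((-6 + J)*(1/(2*J)))*J + 1/J)) = 3/(-3 + (((-6 + J)/(2*J))*J + 1/J)) = 3/(-3 + ((-3 + J/2) + 1/J)) = 3/(-3 + (-3 + 1/J + J/2)) = 3/(-6 + 1/J + J/2))
-34667/B(-190) = -(-34667/570 + 34667*(-12 - 190)/6) = -34667/(6*(-190)/(2 - 190*(-202))) = -34667/(6*(-190)/(2 + 38380)) = -34667/(6*(-190)/38382) = -34667/(6*(-190)*(1/38382)) = -34667/(-190/6397) = -34667*(-6397/190) = 221764799/190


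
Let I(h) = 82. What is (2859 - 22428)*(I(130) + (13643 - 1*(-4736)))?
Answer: -361263309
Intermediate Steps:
(2859 - 22428)*(I(130) + (13643 - 1*(-4736))) = (2859 - 22428)*(82 + (13643 - 1*(-4736))) = -19569*(82 + (13643 + 4736)) = -19569*(82 + 18379) = -19569*18461 = -361263309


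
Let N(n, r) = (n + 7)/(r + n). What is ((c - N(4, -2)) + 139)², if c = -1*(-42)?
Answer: 123201/4 ≈ 30800.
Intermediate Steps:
N(n, r) = (7 + n)/(n + r)
c = 42
((c - N(4, -2)) + 139)² = ((42 - (7 + 4)/(4 - 2)) + 139)² = ((42 - 11/2) + 139)² = (73/2 + 139)² = (351/2)² = 123201/4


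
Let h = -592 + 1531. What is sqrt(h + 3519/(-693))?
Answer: 2*sqrt(1384306)/77 ≈ 30.560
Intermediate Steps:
h = 939
sqrt(h + 3519/(-693)) = sqrt(939 + 3519/(-693)) = sqrt(939 + 3519*(-1/693)) = sqrt(939 - 391/77) = sqrt(71912/77) = 2*sqrt(1384306)/77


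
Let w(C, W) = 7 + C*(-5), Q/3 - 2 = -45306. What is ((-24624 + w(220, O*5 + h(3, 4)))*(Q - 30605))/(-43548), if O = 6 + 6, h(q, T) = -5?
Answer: -4282317689/43548 ≈ -98336.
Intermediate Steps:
Q = -135912 (Q = 6 + 3*(-45306) = 6 - 135918 = -135912)
O = 12
w(C, W) = 7 - 5*C
((-24624 + w(220, O*5 + h(3, 4)))*(Q - 30605))/(-43548) = ((-24624 + (7 - 5*220))*(-135912 - 30605))/(-43548) = ((-24624 + (7 - 1100))*(-166517))*(-1/43548) = ((-24624 - 1093)*(-166517))*(-1/43548) = -25717*(-166517)*(-1/43548) = 4282317689*(-1/43548) = -4282317689/43548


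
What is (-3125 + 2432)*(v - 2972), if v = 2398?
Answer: 397782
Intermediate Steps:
(-3125 + 2432)*(v - 2972) = (-3125 + 2432)*(2398 - 2972) = -693*(-574) = 397782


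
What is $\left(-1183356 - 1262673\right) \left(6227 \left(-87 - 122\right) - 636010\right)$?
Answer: $4739066224137$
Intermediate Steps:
$\left(-1183356 - 1262673\right) \left(6227 \left(-87 - 122\right) - 636010\right) = - 2446029 \left(6227 \left(-87 - 122\right) - 636010\right) = - 2446029 \left(6227 \left(-209\right) - 636010\right) = - 2446029 \left(-1301443 - 636010\right) = \left(-2446029\right) \left(-1937453\right) = 4739066224137$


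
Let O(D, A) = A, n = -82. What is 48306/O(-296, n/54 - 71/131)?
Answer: -85429161/3644 ≈ -23444.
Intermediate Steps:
48306/O(-296, n/54 - 71/131) = 48306/(-82/54 - 71/131) = 48306/(-82*1/54 - 71*1/131) = 48306/(-41/27 - 71/131) = 48306/(-7288/3537) = 48306*(-3537/7288) = -85429161/3644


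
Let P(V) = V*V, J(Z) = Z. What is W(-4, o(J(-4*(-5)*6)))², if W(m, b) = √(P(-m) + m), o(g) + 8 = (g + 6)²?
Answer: 12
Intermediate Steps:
o(g) = -8 + (6 + g)² (o(g) = -8 + (g + 6)² = -8 + (6 + g)²)
P(V) = V²
W(m, b) = √(m + m²) (W(m, b) = √((-m)² + m) = √(m² + m) = √(m + m²))
W(-4, o(J(-4*(-5)*6)))² = (√(-4*(1 - 4)))² = (√(-4*(-3)))² = (√12)² = (2*√3)² = 12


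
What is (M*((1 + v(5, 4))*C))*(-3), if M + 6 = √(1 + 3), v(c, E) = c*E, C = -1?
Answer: -252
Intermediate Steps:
v(c, E) = E*c
M = -4 (M = -6 + √(1 + 3) = -6 + √4 = -6 + 2 = -4)
(M*((1 + v(5, 4))*C))*(-3) = -4*(1 + 4*5)*(-1)*(-3) = -4*(1 + 20)*(-1)*(-3) = -84*(-1)*(-3) = -4*(-21)*(-3) = 84*(-3) = -252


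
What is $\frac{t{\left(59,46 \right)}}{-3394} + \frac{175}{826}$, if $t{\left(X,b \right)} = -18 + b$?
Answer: $\frac{40773}{200246} \approx 0.20361$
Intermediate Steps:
$\frac{t{\left(59,46 \right)}}{-3394} + \frac{175}{826} = \frac{-18 + 46}{-3394} + \frac{175}{826} = 28 \left(- \frac{1}{3394}\right) + 175 \cdot \frac{1}{826} = - \frac{14}{1697} + \frac{25}{118} = \frac{40773}{200246}$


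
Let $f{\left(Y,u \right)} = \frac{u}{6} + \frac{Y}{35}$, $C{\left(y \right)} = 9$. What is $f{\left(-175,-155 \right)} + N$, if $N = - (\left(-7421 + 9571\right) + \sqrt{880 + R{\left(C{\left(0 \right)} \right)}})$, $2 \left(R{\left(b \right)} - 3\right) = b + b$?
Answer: $- \frac{13085}{6} - 2 \sqrt{223} \approx -2210.7$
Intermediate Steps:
$R{\left(b \right)} = 3 + b$ ($R{\left(b \right)} = 3 + \frac{b + b}{2} = 3 + \frac{2 b}{2} = 3 + b$)
$f{\left(Y,u \right)} = \frac{u}{6} + \frac{Y}{35}$ ($f{\left(Y,u \right)} = u \frac{1}{6} + Y \frac{1}{35} = \frac{u}{6} + \frac{Y}{35}$)
$N = -2150 - 2 \sqrt{223}$ ($N = - (\left(-7421 + 9571\right) + \sqrt{880 + \left(3 + 9\right)}) = - (2150 + \sqrt{880 + 12}) = - (2150 + \sqrt{892}) = - (2150 + 2 \sqrt{223}) = -2150 - 2 \sqrt{223} \approx -2179.9$)
$f{\left(-175,-155 \right)} + N = \left(\frac{1}{6} \left(-155\right) + \frac{1}{35} \left(-175\right)\right) - \left(2150 + 2 \sqrt{223}\right) = \left(- \frac{155}{6} - 5\right) - \left(2150 + 2 \sqrt{223}\right) = - \frac{185}{6} - \left(2150 + 2 \sqrt{223}\right) = - \frac{13085}{6} - 2 \sqrt{223}$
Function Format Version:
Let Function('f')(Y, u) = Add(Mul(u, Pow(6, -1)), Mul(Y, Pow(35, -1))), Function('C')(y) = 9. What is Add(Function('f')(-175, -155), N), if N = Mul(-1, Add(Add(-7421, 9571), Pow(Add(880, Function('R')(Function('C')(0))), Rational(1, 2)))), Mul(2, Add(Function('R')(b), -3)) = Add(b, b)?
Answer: Add(Rational(-13085, 6), Mul(-2, Pow(223, Rational(1, 2)))) ≈ -2210.7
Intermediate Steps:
Function('R')(b) = Add(3, b) (Function('R')(b) = Add(3, Mul(Rational(1, 2), Add(b, b))) = Add(3, Mul(Rational(1, 2), Mul(2, b))) = Add(3, b))
Function('f')(Y, u) = Add(Mul(Rational(1, 6), u), Mul(Rational(1, 35), Y)) (Function('f')(Y, u) = Add(Mul(u, Rational(1, 6)), Mul(Y, Rational(1, 35))) = Add(Mul(Rational(1, 6), u), Mul(Rational(1, 35), Y)))
N = Add(-2150, Mul(-2, Pow(223, Rational(1, 2)))) (N = Mul(-1, Add(Add(-7421, 9571), Pow(Add(880, Add(3, 9)), Rational(1, 2)))) = Mul(-1, Add(2150, Pow(Add(880, 12), Rational(1, 2)))) = Mul(-1, Add(2150, Pow(892, Rational(1, 2)))) = Mul(-1, Add(2150, Mul(2, Pow(223, Rational(1, 2))))) = Add(-2150, Mul(-2, Pow(223, Rational(1, 2)))) ≈ -2179.9)
Add(Function('f')(-175, -155), N) = Add(Add(Mul(Rational(1, 6), -155), Mul(Rational(1, 35), -175)), Add(-2150, Mul(-2, Pow(223, Rational(1, 2))))) = Add(Add(Rational(-155, 6), -5), Add(-2150, Mul(-2, Pow(223, Rational(1, 2))))) = Add(Rational(-185, 6), Add(-2150, Mul(-2, Pow(223, Rational(1, 2))))) = Add(Rational(-13085, 6), Mul(-2, Pow(223, Rational(1, 2))))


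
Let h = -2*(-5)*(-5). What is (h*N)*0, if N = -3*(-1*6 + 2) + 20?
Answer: 0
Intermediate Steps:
N = 32 (N = -3*(-6 + 2) + 20 = -3*(-4) + 20 = 12 + 20 = 32)
h = -50 (h = 10*(-5) = -50)
(h*N)*0 = -50*32*0 = -1600*0 = 0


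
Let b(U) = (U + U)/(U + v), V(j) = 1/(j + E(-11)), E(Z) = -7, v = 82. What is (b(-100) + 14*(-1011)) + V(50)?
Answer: -5473289/387 ≈ -14143.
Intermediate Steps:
V(j) = 1/(-7 + j) (V(j) = 1/(j - 7) = 1/(-7 + j))
b(U) = 2*U/(82 + U) (b(U) = (U + U)/(U + 82) = (2*U)/(82 + U) = 2*U/(82 + U))
(b(-100) + 14*(-1011)) + V(50) = (2*(-100)/(82 - 100) + 14*(-1011)) + 1/(-7 + 50) = (2*(-100)/(-18) - 14154) + 1/43 = (2*(-100)*(-1/18) - 14154) + 1/43 = (100/9 - 14154) + 1/43 = -127286/9 + 1/43 = -5473289/387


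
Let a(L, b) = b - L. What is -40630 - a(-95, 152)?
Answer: -40877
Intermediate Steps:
-40630 - a(-95, 152) = -40630 - (152 - 1*(-95)) = -40630 - (152 + 95) = -40630 - 1*247 = -40630 - 247 = -40877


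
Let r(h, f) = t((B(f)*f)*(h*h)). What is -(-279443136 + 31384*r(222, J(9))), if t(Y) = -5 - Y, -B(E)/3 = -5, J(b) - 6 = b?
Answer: 348293637656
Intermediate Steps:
J(b) = 6 + b
B(E) = 15 (B(E) = -3*(-5) = 15)
r(h, f) = -5 - 15*f*h² (r(h, f) = -5 - 15*f*h*h = -5 - 15*f*h²)
-(-279443136 + 31384*r(222, J(9))) = -(-279600056 - 470760*(6 + 9)*222²) = -(-279600056 - 470760*15*49284) = -31384/(1/((-5 - 11088900) - 8904)) = -31384/(1/(-11088905 - 8904)) = -31384/(1/(-11097809)) = -31384/(-1/11097809) = -31384*(-11097809) = 348293637656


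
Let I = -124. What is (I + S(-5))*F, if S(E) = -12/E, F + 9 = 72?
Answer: -38304/5 ≈ -7660.8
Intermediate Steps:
F = 63 (F = -9 + 72 = 63)
(I + S(-5))*F = (-124 - 12/(-5))*63 = (-124 - 12*(-⅕))*63 = (-124 + 12/5)*63 = -608/5*63 = -38304/5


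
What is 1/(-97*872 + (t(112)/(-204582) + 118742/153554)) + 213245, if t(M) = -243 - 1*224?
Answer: 283309835761515710561/1328564964136195 ≈ 2.1325e+5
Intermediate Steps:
t(M) = -467 (t(M) = -243 - 224 = -467)
1/(-97*872 + (t(112)/(-204582) + 118742/153554)) + 213245 = 1/(-97*872 + (-467/(-204582) + 118742/153554)) + 213245 = 1/(-84584 + (-467*(-1/204582) + 118742*(1/153554))) + 213245 = 1/(-84584 + (467/204582 + 59371/76777)) + 213245 = 1/(-84584 + 12182092781/15707192214) + 213245 = 1/(-1328564964136195/15707192214) + 213245 = -15707192214/1328564964136195 + 213245 = 283309835761515710561/1328564964136195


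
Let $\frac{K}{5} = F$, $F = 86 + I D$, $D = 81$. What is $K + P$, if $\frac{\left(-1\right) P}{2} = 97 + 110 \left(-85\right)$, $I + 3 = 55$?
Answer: $39996$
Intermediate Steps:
$I = 52$ ($I = -3 + 55 = 52$)
$F = 4298$ ($F = 86 + 52 \cdot 81 = 86 + 4212 = 4298$)
$P = 18506$ ($P = - 2 \left(97 + 110 \left(-85\right)\right) = - 2 \left(97 - 9350\right) = \left(-2\right) \left(-9253\right) = 18506$)
$K = 21490$ ($K = 5 \cdot 4298 = 21490$)
$K + P = 21490 + 18506 = 39996$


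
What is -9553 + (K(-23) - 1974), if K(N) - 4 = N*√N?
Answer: -11523 - 23*I*√23 ≈ -11523.0 - 110.3*I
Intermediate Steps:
K(N) = 4 + N^(3/2) (K(N) = 4 + N*√N = 4 + N^(3/2))
-9553 + (K(-23) - 1974) = -9553 + ((4 + (-23)^(3/2)) - 1974) = -9553 + ((4 - 23*I*√23) - 1974) = -9553 + (-1970 - 23*I*√23) = -11523 - 23*I*√23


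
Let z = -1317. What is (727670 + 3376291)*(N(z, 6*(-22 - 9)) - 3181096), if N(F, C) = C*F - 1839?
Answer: -12057326611053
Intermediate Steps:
N(F, C) = -1839 + C*F
(727670 + 3376291)*(N(z, 6*(-22 - 9)) - 3181096) = (727670 + 3376291)*((-1839 + (6*(-22 - 9))*(-1317)) - 3181096) = 4103961*((-1839 + (6*(-31))*(-1317)) - 3181096) = 4103961*((-1839 - 186*(-1317)) - 3181096) = 4103961*((-1839 + 244962) - 3181096) = 4103961*(243123 - 3181096) = 4103961*(-2937973) = -12057326611053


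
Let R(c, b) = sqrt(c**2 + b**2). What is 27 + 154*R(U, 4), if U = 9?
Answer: 27 + 154*sqrt(97) ≈ 1543.7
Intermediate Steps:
R(c, b) = sqrt(b**2 + c**2)
27 + 154*R(U, 4) = 27 + 154*sqrt(4**2 + 9**2) = 27 + 154*sqrt(16 + 81) = 27 + 154*sqrt(97)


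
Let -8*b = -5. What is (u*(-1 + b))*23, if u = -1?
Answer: 69/8 ≈ 8.6250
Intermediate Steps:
b = 5/8 (b = -⅛*(-5) = 5/8 ≈ 0.62500)
(u*(-1 + b))*23 = -(-1 + 5/8)*23 = -1*(-3/8)*23 = (3/8)*23 = 69/8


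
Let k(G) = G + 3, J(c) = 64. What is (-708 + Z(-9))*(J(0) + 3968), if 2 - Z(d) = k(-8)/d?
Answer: -2848832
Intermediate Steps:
k(G) = 3 + G
Z(d) = 2 + 5/d (Z(d) = 2 - (3 - 8)/d = 2 - (-5)/d = 2 + 5/d)
(-708 + Z(-9))*(J(0) + 3968) = (-708 + (2 + 5/(-9)))*(64 + 3968) = (-708 + (2 + 5*(-⅑)))*4032 = (-708 + (2 - 5/9))*4032 = (-708 + 13/9)*4032 = -6359/9*4032 = -2848832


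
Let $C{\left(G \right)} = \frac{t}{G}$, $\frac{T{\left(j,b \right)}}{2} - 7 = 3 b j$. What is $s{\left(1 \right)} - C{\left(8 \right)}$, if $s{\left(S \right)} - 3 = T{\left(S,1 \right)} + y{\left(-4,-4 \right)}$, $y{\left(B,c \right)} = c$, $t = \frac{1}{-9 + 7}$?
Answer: $\frac{305}{16} \approx 19.063$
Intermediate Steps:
$t = - \frac{1}{2}$ ($t = \frac{1}{-2} = - \frac{1}{2} \approx -0.5$)
$T{\left(j,b \right)} = 14 + 6 b j$ ($T{\left(j,b \right)} = 14 + 2 \cdot 3 b j = 14 + 6 b j$)
$s{\left(S \right)} = 13 + 6 S$ ($s{\left(S \right)} = 3 + \left(\left(14 + 6 \cdot 1 S\right) - 4\right) = 3 + \left(\left(14 + 6 S\right) - 4\right) = 3 + \left(10 + 6 S\right) = 13 + 6 S$)
$C{\left(G \right)} = - \frac{1}{2 G}$
$s{\left(1 \right)} - C{\left(8 \right)} = \left(13 + 6 \cdot 1\right) - - \frac{1}{2 \cdot 8} = \left(13 + 6\right) - \left(- \frac{1}{2}\right) \frac{1}{8} = 19 - - \frac{1}{16} = 19 + \frac{1}{16} = \frac{305}{16}$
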